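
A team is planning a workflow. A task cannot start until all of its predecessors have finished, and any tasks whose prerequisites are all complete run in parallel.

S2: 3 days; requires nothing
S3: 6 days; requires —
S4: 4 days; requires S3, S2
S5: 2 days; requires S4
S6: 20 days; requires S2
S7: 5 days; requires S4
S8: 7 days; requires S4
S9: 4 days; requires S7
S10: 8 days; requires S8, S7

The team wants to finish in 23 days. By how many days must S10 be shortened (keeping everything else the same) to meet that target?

Current finish: 25 days; target: 23.
S10 is on every critical path, so each day cut from S10 cuts the finish by one (this holds down to a finish of 23).
Need 25 − 23 = 2 days off S10 → S10 becomes 6 days, finish becomes 23.

2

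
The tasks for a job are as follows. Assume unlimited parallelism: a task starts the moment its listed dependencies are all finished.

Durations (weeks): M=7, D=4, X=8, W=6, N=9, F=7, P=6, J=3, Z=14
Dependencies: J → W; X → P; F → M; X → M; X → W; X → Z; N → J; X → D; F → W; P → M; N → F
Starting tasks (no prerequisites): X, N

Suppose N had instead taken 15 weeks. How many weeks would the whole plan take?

29

As given, the longest chain is N→F→M = 9+7+7 = 23, so the finish is 23 weeks.
Since N is critical, the +6 change carries straight to that chain (now 29 weeks).
That remains the longest chain; total 29 weeks.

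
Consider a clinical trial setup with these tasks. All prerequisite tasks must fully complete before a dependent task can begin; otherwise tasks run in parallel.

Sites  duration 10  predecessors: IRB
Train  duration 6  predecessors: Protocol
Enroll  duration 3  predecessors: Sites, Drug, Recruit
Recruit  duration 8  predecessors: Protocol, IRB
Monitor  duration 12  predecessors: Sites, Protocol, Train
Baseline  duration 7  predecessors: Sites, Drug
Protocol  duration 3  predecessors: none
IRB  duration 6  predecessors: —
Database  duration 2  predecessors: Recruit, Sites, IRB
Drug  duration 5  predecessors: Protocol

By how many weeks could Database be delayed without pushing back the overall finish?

10

The longest chain is IRB→Sites→Monitor = 6+10+12 = 28; overall finish 28 weeks.
Database finishes as early as 18 and must finish by 28.
So Database can slip 28 − 18 = 10 weeks.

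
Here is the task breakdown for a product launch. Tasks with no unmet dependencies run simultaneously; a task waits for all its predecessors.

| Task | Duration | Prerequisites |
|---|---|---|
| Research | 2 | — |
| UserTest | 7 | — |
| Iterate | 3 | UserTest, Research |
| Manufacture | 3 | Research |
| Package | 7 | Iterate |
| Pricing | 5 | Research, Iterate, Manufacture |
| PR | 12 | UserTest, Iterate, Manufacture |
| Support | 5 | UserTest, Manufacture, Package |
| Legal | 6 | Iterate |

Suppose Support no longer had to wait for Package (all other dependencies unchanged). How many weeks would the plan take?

Before: longest chain UserTest→Iterate→Package→Support = 7+3+7+5 = 22, finish 22.
Without Package→Support, Support's earliest start moves from 17 to 7.
New critical path: UserTest→Iterate→PR = 7+3+12 = 22 ⇒ 22 weeks.

22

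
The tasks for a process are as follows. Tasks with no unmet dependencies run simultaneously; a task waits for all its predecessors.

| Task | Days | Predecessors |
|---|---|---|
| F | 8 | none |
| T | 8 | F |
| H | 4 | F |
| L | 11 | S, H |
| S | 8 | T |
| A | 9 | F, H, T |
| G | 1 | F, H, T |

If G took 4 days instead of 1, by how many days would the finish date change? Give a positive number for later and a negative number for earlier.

0

As given, the longest chain is F→T→S→L = 8+8+8+11 = 35, so the finish is 35 days.
G has 18 days of float (longest path through it is 17).
That remains the longest chain; total 35 days.
Change in finish: 35 − 35 = +0 days.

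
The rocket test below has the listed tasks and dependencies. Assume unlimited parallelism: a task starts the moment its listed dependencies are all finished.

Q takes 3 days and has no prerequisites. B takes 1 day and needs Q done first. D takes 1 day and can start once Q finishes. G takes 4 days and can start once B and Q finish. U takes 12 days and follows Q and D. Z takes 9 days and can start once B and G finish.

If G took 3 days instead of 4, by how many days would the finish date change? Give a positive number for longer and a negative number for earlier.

Baseline: Q→B→G→Z = 3+1+4+9 = 17 → 17 days.
G is on the critical path; changing it to 3 makes that path 16 days.
The critical path is still Q→B→G→Z; finish is now 16 days.
Change in finish: 16 − 17 = -1 days.

-1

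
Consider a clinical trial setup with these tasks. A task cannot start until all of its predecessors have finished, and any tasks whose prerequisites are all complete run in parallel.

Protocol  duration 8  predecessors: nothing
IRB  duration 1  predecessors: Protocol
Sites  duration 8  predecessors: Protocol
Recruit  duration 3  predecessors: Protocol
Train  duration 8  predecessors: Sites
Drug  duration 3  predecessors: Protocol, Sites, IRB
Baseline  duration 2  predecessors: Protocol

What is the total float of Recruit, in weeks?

Protocol→Sites→Train = 8+8+8 = 24 sets the makespan at 24 weeks.
Longest path through Recruit: 11 weeks (earliest finish 11, latest finish 24).
Float = 24 − 11 = 13.

13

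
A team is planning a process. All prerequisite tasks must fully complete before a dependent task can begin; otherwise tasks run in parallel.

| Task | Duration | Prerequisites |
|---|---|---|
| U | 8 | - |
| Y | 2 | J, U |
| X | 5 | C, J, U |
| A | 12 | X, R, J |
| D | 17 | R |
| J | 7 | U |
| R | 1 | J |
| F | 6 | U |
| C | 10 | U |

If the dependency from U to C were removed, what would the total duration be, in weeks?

Original critical path: U→C→X→A = 8+10+5+12 = 35 ⇒ 35 weeks.
Without U→C, C's earliest start moves from 8 to 0.
New critical path: U→J→R→D = 8+7+1+17 = 33 ⇒ 33 weeks.

33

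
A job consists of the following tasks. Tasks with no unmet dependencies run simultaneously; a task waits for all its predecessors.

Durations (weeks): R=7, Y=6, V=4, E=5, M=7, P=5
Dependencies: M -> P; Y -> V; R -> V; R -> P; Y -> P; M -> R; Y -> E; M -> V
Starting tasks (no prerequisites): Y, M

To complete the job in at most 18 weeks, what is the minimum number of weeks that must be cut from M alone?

1

Current finish: 19 weeks; target: 18.
M is on every critical path, so each week cut from M cuts the finish by one (this holds down to a finish of 13).
Need 19 − 18 = 1 week off M → M becomes 6 weeks, finish becomes 18.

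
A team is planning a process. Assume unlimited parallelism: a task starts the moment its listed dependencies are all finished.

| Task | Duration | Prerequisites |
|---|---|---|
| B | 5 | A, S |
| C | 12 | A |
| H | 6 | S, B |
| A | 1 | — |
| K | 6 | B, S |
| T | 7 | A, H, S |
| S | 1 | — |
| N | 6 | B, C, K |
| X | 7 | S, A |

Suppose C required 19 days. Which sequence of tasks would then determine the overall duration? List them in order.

A, C, N

Baseline: A→C→N = 1+12+6 = 19 → 19 days.
Since C is critical, the +7 change carries straight to that chain (now 26 days).
The critical path is still A→C→N; finish is now 26 days.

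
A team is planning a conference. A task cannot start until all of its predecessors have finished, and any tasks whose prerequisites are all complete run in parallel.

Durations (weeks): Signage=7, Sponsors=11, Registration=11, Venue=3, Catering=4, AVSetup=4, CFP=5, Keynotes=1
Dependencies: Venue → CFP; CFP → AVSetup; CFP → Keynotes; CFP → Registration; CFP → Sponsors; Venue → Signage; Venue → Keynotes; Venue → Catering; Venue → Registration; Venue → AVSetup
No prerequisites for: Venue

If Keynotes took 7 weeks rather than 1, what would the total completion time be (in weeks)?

Critical path before the change: Venue→CFP→Sponsors = 3+5+11 = 19 giving 19 weeks.
Keynotes is off the critical path — its longest chain is 9 weeks, giving 10 of slack.
No other chain overtakes it, so the finish is 19 weeks.

19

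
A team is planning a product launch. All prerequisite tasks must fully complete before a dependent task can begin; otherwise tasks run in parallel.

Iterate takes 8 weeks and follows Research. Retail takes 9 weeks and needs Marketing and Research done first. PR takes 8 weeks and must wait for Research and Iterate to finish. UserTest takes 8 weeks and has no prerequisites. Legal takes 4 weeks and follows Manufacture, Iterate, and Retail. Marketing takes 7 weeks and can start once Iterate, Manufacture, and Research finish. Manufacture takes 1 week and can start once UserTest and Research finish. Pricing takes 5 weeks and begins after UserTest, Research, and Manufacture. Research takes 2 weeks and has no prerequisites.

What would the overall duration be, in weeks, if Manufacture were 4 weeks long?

32

Critical path before the change: Research→Iterate→Marketing→Retail→Legal = 2+8+7+9+4 = 30 giving 30 weeks.
Manufacture is off the critical path — its longest chain is 29 weeks, giving 1 of slack.
New critical path: UserTest→Manufacture→Marketing→Retail→Legal = 8+4+7+9+4 = 32 ⇒ 32 weeks.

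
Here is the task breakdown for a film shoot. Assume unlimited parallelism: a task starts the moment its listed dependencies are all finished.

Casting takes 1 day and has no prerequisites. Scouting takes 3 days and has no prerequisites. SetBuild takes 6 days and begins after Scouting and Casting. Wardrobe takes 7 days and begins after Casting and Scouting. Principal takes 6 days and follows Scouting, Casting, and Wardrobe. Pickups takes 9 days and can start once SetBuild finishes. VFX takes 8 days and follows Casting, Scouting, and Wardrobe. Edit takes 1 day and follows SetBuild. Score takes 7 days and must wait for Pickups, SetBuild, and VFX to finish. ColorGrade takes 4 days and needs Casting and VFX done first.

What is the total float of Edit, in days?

15

Critical path: Scouting→SetBuild→Pickups→Score = 3+6+9+7 = 25, so the finish is 25 days.
Longest path through Edit: 10 days (earliest finish 10, latest finish 25).
So Edit can slip 25 − 10 = 15 days.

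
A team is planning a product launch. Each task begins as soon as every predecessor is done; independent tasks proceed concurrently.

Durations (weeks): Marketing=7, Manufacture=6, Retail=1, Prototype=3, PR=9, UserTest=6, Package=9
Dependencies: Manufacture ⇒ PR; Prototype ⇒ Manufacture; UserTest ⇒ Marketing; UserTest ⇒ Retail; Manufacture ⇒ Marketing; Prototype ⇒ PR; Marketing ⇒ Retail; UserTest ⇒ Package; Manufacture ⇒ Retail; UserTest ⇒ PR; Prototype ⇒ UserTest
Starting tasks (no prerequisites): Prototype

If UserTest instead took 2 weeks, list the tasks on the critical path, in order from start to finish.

Prototype, Manufacture, PR

Baseline: Prototype→UserTest→Package = 3+6+9 = 18 → 18 weeks.
UserTest is on the critical path; changing it to 2 makes that path 14 weeks.
The binding chain switches to Prototype→Manufacture→PR = 3+6+9 = 18; finish 18 weeks.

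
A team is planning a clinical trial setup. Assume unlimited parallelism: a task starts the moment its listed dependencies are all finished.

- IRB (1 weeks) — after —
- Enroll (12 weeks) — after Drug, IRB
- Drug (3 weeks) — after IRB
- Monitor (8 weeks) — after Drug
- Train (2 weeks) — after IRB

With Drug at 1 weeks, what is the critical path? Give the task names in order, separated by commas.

IRB, Drug, Enroll

Baseline: IRB→Drug→Enroll = 1+3+12 = 16 → 16 weeks.
Since Drug is critical, the -2 change carries straight to that chain (now 14 weeks).
That remains the longest chain; total 14 weeks.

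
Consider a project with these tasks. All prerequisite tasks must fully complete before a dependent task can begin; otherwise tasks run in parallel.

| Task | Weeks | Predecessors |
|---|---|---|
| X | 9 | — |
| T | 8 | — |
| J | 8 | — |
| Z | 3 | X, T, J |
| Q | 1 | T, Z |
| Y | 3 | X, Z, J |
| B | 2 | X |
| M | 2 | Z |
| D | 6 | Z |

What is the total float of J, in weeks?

The longest chain is X→Z→D = 9+3+6 = 18; overall finish 18 weeks.
J finishes as early as 8 and must finish by 9.
Slack of J = 1 − 0 = 1 week.

1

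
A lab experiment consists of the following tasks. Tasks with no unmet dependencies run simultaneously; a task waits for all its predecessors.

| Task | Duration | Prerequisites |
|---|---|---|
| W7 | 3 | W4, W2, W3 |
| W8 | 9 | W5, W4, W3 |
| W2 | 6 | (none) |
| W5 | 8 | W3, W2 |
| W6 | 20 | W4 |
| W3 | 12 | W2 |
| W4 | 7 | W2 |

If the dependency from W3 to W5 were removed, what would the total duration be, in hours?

With the dependency in place, W2→W3→W5→W8 = 6+12+8+9 = 35 sets the finish at 35 hours.
Without W3→W5, W5's earliest start moves from 18 to 6.
The longest chain is now W2→W4→W6 = 6+7+20 = 33, so the plan takes 33 hours.

33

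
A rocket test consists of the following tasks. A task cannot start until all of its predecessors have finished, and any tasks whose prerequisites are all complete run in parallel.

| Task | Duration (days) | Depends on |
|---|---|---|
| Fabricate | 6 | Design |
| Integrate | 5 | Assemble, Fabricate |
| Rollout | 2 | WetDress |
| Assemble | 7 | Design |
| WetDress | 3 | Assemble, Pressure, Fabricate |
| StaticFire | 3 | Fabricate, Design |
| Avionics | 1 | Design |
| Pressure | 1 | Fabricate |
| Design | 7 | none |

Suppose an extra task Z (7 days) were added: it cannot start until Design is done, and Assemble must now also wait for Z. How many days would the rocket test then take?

Originally the rocket test takes 19 days.
With Z inserted, Assemble now waits for max(Design, Z).
New critical path: Design→Z→Assemble→WetDress→Rollout = 7+7+7+3+2 = 26 ⇒ 26 days.

26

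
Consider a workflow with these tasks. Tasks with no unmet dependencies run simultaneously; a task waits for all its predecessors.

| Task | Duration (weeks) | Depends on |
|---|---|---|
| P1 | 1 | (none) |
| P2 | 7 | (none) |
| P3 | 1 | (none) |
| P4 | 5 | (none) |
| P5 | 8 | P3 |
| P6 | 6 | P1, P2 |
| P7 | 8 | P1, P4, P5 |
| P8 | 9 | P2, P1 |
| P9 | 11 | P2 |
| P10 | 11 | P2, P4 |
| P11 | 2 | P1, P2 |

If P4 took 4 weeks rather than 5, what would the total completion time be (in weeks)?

18

Baseline: P2→P9 = 7+11 = 18 → 18 weeks.
P4 has 2 weeks of float (longest path through it is 16).
That remains the longest chain; total 18 weeks.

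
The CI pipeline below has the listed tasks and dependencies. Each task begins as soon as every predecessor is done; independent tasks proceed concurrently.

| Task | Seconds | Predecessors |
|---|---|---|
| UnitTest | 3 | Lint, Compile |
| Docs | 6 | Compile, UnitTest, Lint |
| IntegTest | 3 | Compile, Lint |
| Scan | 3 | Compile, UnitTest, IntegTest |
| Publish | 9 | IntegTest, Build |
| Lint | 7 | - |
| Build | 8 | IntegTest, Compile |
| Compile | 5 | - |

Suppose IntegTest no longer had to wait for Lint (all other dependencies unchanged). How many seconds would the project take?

Original critical path: Lint→IntegTest→Build→Publish = 7+3+8+9 = 27 ⇒ 27 seconds.
Without Lint→IntegTest, IntegTest's earliest start moves from 7 to 5.
After: Compile→IntegTest→Build→Publish = 5+3+8+9 = 25 → 25 seconds.

25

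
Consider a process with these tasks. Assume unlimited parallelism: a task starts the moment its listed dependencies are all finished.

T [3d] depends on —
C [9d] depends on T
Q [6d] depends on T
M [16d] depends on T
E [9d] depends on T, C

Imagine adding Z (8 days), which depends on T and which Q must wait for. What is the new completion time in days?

21

Originally the plan takes 21 days.
With Z inserted, Q now waits for max(T, Z).
New critical path: T→C→E = 3+9+9 = 21 ⇒ 21 days.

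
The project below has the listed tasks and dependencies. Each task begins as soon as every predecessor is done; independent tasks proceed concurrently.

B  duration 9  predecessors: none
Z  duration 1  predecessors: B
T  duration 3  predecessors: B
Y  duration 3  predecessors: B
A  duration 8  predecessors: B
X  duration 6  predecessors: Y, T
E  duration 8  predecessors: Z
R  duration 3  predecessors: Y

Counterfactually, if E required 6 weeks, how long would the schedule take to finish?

Baseline: B→Z→E = 9+1+8 = 18 → 18 weeks.
E lies on that path, so at 6 weeks the path becomes 16 weeks.
The binding chain switches to B→T→X = 9+3+6 = 18; finish 18 weeks.

18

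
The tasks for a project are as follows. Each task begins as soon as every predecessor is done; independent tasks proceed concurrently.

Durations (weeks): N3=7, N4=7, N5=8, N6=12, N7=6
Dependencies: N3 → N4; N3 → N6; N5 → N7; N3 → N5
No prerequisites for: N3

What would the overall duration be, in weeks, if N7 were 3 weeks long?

Baseline: N3→N5→N7 = 7+8+6 = 21 → 21 weeks.
Since N7 is critical, the -3 change carries straight to that chain (now 18 weeks).
New critical path: N3→N6 = 7+12 = 19 ⇒ 19 weeks.

19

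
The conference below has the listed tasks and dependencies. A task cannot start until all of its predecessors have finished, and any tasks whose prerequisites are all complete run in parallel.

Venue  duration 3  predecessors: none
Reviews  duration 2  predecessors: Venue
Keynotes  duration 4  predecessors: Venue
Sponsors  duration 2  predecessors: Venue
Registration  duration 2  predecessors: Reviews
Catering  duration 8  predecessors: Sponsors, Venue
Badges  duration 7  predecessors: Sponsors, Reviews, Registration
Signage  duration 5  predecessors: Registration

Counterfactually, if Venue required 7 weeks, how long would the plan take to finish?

18

Actual critical path: Venue→Reviews→Registration→Badges = 3+2+2+7 = 14 ⇒ 14 weeks.
Venue is on the critical path; changing it to 7 makes that path 18 weeks.
That remains the longest chain; total 18 weeks.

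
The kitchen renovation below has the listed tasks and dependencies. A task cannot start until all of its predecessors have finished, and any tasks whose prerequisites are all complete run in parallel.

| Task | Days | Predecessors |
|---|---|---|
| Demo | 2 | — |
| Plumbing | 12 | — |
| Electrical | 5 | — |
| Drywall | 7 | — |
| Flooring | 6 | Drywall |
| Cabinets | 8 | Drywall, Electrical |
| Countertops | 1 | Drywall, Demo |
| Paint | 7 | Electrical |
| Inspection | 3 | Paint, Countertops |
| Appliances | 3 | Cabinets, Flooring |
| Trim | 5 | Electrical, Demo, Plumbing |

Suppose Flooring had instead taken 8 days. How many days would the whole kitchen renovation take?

Baseline: Drywall→Cabinets→Appliances = 7+8+3 = 18 → 18 days.
The longest path through Flooring is only 16 days, so Flooring has float 2.
The binding chain switches to Drywall→Flooring→Appliances = 7+8+3 = 18; finish 18 days.

18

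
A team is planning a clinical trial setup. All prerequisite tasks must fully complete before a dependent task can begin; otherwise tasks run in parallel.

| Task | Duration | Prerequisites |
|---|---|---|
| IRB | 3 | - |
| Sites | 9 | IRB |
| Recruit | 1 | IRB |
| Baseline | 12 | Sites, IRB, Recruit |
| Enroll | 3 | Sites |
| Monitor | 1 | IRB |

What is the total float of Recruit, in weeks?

The longest chain is IRB→Sites→Baseline = 3+9+12 = 24; overall finish 24 weeks.
Longest path through Recruit: 16 weeks (earliest finish 4, latest finish 12).
Slack of Recruit = 11 − 3 = 8 weeks.

8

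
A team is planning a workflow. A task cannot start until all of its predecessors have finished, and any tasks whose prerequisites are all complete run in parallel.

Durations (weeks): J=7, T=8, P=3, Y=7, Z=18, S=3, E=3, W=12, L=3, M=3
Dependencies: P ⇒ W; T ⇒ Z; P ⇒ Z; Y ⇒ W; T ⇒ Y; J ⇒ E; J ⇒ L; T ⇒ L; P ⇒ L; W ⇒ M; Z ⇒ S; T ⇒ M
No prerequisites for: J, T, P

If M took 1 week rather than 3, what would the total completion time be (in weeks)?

Critical path before the change: T→Y→W→M = 8+7+12+3 = 30 giving 30 weeks.
M is on the critical path; changing it to 1 makes that path 28 weeks.
The binding chain switches to T→Z→S = 8+18+3 = 29; finish 29 weeks.

29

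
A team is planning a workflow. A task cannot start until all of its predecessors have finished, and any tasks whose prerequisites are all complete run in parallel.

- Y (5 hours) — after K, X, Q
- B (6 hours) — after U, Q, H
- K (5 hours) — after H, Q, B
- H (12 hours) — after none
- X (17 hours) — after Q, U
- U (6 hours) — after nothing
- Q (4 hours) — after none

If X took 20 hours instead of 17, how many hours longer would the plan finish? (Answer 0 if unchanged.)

The binding path is U→X→Y = 6+17+5 = 28; finish at 28 hours.
X lies on that path, so at 20 hours the path becomes 31 hours.
No other chain overtakes it, so the finish is 31 hours.
Change in finish: 31 − 28 = +3 hours.

3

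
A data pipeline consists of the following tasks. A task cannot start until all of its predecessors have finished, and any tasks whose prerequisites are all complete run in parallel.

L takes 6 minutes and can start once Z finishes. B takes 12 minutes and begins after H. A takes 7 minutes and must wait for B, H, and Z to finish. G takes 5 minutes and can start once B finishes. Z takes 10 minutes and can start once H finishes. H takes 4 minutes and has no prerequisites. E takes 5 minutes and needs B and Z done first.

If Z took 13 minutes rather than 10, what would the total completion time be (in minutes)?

24

The binding path is H→B→A = 4+12+7 = 23; finish at 23 minutes.
The longest path through Z is only 21 minutes, so Z has float 2.
The binding chain switches to H→Z→A = 4+13+7 = 24; finish 24 minutes.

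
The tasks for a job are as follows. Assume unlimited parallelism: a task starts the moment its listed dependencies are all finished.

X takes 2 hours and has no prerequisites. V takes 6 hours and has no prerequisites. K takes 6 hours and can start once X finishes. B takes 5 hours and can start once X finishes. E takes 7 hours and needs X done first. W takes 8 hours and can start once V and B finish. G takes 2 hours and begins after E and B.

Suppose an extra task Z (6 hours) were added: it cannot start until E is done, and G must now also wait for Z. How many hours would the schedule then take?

17

Originally the schedule takes 15 hours.
With Z inserted, G now waits for max(E, B, Z).
New critical path: X→E→Z→G = 2+7+6+2 = 17 ⇒ 17 hours.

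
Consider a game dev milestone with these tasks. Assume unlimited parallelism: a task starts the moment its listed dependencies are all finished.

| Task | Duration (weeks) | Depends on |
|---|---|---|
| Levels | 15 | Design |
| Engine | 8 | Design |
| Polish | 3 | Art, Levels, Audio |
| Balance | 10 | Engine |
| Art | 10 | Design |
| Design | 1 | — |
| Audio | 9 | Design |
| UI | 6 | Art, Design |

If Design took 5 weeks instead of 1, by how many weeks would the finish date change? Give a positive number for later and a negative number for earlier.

4

The binding path is Design→Engine→Balance = 1+8+10 = 19; finish at 19 weeks.
Since Design is critical, the +4 change carries straight to that chain (now 23 weeks).
That remains the longest chain; total 23 weeks.
Change in finish: 23 − 19 = +4 weeks.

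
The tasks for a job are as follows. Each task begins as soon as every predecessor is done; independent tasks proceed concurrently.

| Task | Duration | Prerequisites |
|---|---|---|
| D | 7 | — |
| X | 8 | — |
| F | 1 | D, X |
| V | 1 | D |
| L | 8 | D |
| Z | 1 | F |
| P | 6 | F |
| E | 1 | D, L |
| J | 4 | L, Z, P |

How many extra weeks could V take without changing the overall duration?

11

The longest chain is D→L→J = 7+8+4 = 19; overall finish 19 weeks.
V finishes as early as 8 and must finish by 19.
So V can slip 19 − 8 = 11 weeks.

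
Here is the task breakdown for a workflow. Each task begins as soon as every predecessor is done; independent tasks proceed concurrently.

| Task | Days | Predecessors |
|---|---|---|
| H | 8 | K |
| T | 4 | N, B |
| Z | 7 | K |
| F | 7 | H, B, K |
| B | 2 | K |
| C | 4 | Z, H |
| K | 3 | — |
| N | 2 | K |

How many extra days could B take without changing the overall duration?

6

The longest chain is K→H→F = 3+8+7 = 18; overall finish 18 days.
Longest path through B: 12 days (earliest finish 5, latest finish 11).
Float = 18 − 12 = 6.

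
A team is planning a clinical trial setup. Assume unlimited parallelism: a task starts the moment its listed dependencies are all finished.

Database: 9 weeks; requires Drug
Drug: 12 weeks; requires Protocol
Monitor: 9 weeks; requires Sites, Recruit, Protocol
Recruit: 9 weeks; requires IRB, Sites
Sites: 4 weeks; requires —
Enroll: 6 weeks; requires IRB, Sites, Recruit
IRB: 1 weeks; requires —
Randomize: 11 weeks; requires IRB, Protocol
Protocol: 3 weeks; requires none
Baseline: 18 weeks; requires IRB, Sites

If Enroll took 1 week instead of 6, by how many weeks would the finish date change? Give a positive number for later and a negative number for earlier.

0

Actual critical path: Protocol→Drug→Database = 3+12+9 = 24 ⇒ 24 weeks.
Enroll has 5 weeks of float (longest path through it is 19).
That remains the longest chain; total 24 weeks.
Change in finish: 24 − 24 = +0 weeks.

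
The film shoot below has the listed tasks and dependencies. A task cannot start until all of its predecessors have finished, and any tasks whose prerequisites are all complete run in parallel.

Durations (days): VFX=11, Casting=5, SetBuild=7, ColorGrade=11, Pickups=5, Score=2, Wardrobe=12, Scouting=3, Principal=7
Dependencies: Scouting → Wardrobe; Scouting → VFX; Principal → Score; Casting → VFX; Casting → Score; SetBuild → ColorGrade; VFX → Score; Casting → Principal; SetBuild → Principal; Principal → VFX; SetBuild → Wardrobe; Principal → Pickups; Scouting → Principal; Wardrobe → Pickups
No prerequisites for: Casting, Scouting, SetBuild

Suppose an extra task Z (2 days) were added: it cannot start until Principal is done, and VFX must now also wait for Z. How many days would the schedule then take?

Originally the schedule takes 27 days.
With Z inserted, VFX now waits for max(Principal, Scouting, Casting, Z).
New critical path: SetBuild→Principal→Z→VFX→Score = 7+7+2+11+2 = 29 ⇒ 29 days.

29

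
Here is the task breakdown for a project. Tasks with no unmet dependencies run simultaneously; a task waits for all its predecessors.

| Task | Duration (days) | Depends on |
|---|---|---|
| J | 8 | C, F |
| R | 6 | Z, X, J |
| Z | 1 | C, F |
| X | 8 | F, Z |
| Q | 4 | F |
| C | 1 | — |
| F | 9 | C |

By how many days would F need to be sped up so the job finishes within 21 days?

4

Current finish: 25 days; target: 21.
F is on every critical path, so each day cut from F cuts the finish by one (this holds down to a finish of 17).
Need 25 − 21 = 4 days off F → F becomes 5 days, finish becomes 21.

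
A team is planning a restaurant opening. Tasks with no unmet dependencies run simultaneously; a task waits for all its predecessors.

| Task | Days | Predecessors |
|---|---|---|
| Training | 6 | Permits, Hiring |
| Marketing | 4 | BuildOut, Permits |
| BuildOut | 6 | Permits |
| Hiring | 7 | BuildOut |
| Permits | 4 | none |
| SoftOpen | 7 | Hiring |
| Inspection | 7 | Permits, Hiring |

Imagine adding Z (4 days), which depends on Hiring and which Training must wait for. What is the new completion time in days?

27

Originally the restaurant opening takes 24 days.
With Z inserted, Training now waits for max(Permits, Hiring, Z).
New critical path: Permits→BuildOut→Hiring→Z→Training = 4+6+7+4+6 = 27 ⇒ 27 days.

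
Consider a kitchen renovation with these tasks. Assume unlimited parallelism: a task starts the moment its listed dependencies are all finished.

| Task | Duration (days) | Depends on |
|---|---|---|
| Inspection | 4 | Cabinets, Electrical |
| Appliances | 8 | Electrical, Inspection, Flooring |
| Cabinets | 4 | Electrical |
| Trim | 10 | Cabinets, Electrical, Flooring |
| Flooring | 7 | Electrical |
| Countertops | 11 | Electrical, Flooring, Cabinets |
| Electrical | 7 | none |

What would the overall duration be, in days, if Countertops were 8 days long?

24

Critical path before the change: Electrical→Flooring→Countertops = 7+7+11 = 25 giving 25 days.
Countertops is on the critical path; changing it to 8 makes that path 22 days.
The binding chain switches to Electrical→Flooring→Trim = 7+7+10 = 24; finish 24 days.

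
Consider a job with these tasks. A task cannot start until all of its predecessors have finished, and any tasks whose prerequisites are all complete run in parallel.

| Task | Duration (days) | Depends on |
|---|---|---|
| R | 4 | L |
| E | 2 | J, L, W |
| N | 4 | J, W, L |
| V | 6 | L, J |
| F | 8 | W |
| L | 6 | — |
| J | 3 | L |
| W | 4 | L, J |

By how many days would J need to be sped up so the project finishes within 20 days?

Current finish: 21 days; target: 20.
J is on every critical path, so each day cut from J cuts the finish by one (this holds down to a finish of 19).
Need 21 − 20 = 1 day off J → J becomes 2 days, finish becomes 20.

1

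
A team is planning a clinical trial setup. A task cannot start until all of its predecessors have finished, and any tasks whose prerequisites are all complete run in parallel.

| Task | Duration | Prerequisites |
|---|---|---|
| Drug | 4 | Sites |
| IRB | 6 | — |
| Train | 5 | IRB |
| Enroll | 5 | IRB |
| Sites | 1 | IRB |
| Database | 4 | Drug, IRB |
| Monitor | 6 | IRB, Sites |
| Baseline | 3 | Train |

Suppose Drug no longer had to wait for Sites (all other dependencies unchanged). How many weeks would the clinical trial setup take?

14

Before: longest chain IRB→Sites→Drug→Database = 6+1+4+4 = 15, finish 15.
Without Sites→Drug, Drug's earliest start moves from 7 to 0.
New critical path: IRB→Train→Baseline = 6+5+3 = 14 ⇒ 14 weeks.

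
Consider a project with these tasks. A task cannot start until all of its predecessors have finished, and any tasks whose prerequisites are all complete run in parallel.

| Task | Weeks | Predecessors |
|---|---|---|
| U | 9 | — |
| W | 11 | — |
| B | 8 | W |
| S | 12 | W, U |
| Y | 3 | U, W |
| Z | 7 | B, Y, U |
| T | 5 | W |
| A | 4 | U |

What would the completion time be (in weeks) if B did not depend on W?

23

With the dependency in place, W→B→Z = 11+8+7 = 26 sets the finish at 26 weeks.
Without W→B, B's earliest start moves from 11 to 0.
New critical path: W→S = 11+12 = 23 ⇒ 23 weeks.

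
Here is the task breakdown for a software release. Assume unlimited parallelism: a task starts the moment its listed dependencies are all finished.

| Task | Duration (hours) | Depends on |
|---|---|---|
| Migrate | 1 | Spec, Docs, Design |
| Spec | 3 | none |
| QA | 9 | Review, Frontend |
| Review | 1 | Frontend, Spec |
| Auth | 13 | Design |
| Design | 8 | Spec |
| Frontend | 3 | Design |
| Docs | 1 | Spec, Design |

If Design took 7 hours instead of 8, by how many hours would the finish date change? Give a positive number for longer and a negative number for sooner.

-1

Critical path before the change: Spec→Design→Frontend→Review→QA = 3+8+3+1+9 = 24 giving 24 hours.
Design is on the critical path; changing it to 7 makes that path 23 hours.
The critical path is still Spec→Design→Frontend→Review→QA; finish is now 23 hours.
Change in finish: 23 − 24 = -1 hours.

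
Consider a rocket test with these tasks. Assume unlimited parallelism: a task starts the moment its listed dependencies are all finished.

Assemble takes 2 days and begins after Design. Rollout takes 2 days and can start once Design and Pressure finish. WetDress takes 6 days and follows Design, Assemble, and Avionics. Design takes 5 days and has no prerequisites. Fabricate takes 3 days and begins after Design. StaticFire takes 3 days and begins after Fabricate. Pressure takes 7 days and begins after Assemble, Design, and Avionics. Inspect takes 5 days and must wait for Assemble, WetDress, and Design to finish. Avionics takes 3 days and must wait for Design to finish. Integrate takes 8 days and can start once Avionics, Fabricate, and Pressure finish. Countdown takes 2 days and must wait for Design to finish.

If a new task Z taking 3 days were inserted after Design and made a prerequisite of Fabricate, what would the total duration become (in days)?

23

Originally the schedule takes 23 days.
With Z inserted, Fabricate now waits for max(Design, Z).
New critical path: Design→Avionics→Pressure→Integrate = 5+3+7+8 = 23 ⇒ 23 days.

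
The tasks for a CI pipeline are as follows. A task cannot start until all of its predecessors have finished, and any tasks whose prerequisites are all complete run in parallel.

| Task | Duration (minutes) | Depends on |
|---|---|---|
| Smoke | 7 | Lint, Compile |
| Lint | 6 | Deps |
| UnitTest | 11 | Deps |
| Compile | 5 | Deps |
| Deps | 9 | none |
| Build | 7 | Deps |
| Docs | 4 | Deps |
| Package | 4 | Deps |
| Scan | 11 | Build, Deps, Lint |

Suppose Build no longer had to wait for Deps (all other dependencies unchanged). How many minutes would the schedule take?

Original critical path: Deps→Build→Scan = 9+7+11 = 27 ⇒ 27 minutes.
Without Deps→Build, Build's earliest start moves from 9 to 0.
The longest chain is now Deps→Lint→Scan = 9+6+11 = 26, so the schedule takes 26 minutes.

26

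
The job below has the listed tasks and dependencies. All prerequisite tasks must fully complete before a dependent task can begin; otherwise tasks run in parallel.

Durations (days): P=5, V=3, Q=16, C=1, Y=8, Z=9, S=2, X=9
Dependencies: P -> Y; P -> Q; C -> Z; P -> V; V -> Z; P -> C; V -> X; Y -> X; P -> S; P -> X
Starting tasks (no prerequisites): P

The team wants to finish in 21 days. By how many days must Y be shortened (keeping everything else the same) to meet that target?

Current finish: 22 days; target: 21.
Y is on every critical path, so each day cut from Y cuts the finish by one (this holds down to a finish of 21).
Need 22 − 21 = 1 day off Y → Y becomes 7 days, finish becomes 21.

1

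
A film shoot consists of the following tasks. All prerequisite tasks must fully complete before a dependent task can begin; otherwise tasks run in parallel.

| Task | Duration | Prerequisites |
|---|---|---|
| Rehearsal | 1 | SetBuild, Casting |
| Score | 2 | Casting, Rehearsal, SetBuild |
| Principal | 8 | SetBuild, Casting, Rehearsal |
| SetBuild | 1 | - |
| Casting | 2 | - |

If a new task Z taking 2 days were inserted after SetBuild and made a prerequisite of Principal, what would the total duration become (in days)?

11

Originally the job takes 11 days.
With Z inserted, Principal now waits for max(SetBuild, Casting, Rehearsal, Z).
New critical path: Casting→Rehearsal→Principal = 2+1+8 = 11 ⇒ 11 days.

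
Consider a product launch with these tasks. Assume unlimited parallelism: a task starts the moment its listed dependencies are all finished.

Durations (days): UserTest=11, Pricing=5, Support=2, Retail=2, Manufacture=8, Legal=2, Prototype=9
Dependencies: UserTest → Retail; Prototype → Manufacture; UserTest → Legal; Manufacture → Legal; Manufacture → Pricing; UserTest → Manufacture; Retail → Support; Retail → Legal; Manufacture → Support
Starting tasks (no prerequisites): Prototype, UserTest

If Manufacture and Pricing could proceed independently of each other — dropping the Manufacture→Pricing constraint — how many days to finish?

With the dependency in place, UserTest→Manufacture→Pricing = 11+8+5 = 24 sets the finish at 24 days.
Without Manufacture→Pricing, Pricing's earliest start moves from 19 to 0.
After: UserTest→Manufacture→Support = 11+8+2 = 21 → 21 days.

21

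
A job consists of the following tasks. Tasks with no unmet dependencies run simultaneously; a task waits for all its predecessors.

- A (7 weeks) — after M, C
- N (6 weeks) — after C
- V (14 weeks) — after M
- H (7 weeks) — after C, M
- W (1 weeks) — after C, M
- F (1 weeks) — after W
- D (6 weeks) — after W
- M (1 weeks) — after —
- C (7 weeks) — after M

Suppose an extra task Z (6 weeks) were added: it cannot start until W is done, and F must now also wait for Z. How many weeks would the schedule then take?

16

Originally the schedule takes 15 weeks.
With Z inserted, F now waits for max(W, Z).
New critical path: M→C→W→Z→F = 1+7+1+6+1 = 16 ⇒ 16 weeks.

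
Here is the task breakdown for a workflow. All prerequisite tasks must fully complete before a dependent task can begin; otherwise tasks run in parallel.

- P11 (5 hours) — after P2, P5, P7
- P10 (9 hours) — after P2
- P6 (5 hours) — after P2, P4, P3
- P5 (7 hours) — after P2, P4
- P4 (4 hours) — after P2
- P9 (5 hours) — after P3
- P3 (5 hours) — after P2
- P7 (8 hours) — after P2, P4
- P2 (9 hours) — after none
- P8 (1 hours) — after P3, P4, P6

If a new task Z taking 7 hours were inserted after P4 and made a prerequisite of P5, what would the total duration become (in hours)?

32

Originally the schedule takes 26 hours.
With Z inserted, P5 now waits for max(P2, P4, Z).
New critical path: P2→P4→Z→P5→P11 = 9+4+7+7+5 = 32 ⇒ 32 hours.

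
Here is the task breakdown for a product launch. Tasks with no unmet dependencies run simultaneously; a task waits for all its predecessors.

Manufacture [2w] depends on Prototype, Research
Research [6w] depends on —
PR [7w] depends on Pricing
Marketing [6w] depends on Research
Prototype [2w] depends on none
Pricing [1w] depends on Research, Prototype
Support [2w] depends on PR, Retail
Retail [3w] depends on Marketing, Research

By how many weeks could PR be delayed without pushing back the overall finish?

The longest chain is Research→Marketing→Retail→Support = 6+6+3+2 = 17; overall finish 17 weeks.
PR finishes as early as 14 and must finish by 15.
So PR can slip 15 − 14 = 1 week.

1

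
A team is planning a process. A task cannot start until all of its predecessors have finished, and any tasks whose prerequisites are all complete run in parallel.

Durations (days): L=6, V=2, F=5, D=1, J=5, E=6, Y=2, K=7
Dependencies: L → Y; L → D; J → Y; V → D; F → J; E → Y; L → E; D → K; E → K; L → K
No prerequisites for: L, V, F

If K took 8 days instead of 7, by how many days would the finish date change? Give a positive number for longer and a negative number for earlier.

1

As given, the longest chain is L→E→K = 6+6+7 = 19, so the finish is 19 days.
K lies on that path, so at 8 days the path becomes 20 days.
That remains the longest chain; total 20 days.
Change in finish: 20 − 19 = +1 days.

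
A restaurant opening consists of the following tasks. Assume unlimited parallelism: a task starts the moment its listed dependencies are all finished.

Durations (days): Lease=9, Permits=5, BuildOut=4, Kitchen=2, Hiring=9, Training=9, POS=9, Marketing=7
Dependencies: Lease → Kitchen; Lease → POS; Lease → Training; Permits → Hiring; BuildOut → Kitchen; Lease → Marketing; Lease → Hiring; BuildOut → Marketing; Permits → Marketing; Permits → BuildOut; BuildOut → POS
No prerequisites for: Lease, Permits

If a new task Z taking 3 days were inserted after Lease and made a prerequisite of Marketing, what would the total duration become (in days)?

Originally the job takes 18 days.
With Z inserted, Marketing now waits for max(Permits, Lease, BuildOut, Z).
New critical path: Lease→Z→Marketing = 9+3+7 = 19 ⇒ 19 days.

19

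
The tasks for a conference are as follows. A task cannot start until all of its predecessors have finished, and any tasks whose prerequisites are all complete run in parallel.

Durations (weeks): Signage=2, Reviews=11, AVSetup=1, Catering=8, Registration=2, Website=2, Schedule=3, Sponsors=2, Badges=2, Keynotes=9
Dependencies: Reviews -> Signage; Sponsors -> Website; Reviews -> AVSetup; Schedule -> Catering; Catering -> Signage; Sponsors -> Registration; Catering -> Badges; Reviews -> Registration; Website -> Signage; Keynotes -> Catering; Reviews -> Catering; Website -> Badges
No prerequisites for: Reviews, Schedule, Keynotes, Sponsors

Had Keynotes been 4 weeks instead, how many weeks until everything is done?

21

The binding path is Reviews→Catering→Badges = 11+8+2 = 21; finish at 21 weeks.
The longest path through Keynotes is only 19 weeks, so Keynotes has float 2.
No other chain overtakes it, so the finish is 21 weeks.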